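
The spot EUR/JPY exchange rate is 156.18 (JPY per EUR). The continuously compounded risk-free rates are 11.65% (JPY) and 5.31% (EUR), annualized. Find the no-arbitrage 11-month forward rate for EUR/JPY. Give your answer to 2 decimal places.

165.53

F = S·e^((r_JPY − r_EUR)T) = 156.18 · e^((0.1165 − 0.0531) × 11/12)
= 156.18 · e^0.058117 = 156.18 × 1.059839
F = 165.53 JPY per EUR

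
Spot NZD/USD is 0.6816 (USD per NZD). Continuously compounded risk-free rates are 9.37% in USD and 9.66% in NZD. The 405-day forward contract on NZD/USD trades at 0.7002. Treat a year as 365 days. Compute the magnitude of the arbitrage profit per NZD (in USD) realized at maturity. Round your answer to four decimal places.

Fair forward: F* = S·e^(carry·T), with carry = (r_USD − r_NZD) = 0.0937 − 0.0966 = -0.0029
F* = 0.6816 · e^(-0.0029 × 405/365) = 0.6816 · e^-0.003218 = 0.6816 × 0.996787 = 0.6794
Market 0.7002 > fair 0.6794: forward overpriced → cash-and-carry (buy spot, short the forward).
At maturity, profit = |F_mkt − F*| = |0.7002 − 0.6794| = 0.0208 per NZD (in USD)

0.0208 per NZD (in USD)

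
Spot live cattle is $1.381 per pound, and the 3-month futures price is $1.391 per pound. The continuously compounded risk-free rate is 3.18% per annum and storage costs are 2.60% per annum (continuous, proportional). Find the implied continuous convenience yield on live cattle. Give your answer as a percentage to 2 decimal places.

F = S·e^((r+u−y)T) ⇒ (r+u−y) = ln(F/S)/T
ln(1.391/1.381) = 0.007215; /T ⇒ 0.028860
y = r + u − ln(F/S)/T = 0.0318 + 0.0260 − 0.028860 = 0.028940
y = 2.89%

2.89%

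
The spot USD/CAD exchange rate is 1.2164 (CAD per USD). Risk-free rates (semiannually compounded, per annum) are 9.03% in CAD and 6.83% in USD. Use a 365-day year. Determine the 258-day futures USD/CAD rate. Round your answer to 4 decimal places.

By covered interest parity, F = S · (1+r_CAD/2)^(2T) / (1+r_USD/2)^(2T)
= 1.2164 × 1.064419 / 1.048617 = 1.2164 × 1.015069
F = 1.2347 CAD per USD

1.2347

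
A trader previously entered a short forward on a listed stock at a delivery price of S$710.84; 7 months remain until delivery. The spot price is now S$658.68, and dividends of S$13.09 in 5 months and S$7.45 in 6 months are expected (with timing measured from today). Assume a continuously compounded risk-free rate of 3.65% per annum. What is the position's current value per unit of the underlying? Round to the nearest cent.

S$57.39

PV(remaining dividends) I = 13.09·e^(−0.0365·5/12) + 7.45·e^(−0.0365·6/12) = 20.2077
Current forward F = (S − I)·e^(rT) = (658.68 − 20.2077)·e^(0.0365·7/12) = 638.4723 × 1.021520 = 652.2122
Value (long) = (F − K)·e^(−rT) = (652.2122 − 710.84) × 0.978933 = -57.3927
Short position value = −(long value) = S$57.39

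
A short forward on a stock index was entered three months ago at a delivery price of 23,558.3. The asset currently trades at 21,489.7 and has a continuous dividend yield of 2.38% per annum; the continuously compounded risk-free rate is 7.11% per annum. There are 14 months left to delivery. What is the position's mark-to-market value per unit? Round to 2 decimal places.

781.78

Current fair forward for the remaining 14 months: F = S·e^((r − q)·T), (r − q) = 0.0711 − 0.0238 = 0.0473
F = 21489.7 · e^(0.0473 × 14/12) = 21489.7 × 1.05673433 = 22708.9037
Value of long forward = (F − K)·e^(−rT) = (22708.9037 − 23558.3) · e^(−0.0711·14/12)
= -849.3963 × 0.92039717 = -781.78
Short position value = −(long value) = 781.78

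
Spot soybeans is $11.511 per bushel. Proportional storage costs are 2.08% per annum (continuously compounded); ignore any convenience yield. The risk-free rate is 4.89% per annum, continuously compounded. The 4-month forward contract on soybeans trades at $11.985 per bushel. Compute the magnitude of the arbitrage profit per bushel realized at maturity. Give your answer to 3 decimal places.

$0.203 per bushel

Fair forward: F* = S·e^(carry·T), with carry = (r + u) = 0.0489 + 0.0208 = 0.0697
F* = 11.511 · e^(0.0697 × 4/12) = 11.511 · e^0.023233 = 11.511 × 1.023505 = $11.7816
Market $11.985 > fair $11.7816: forward overpriced → cash-and-carry (buy spot, short the forward).
At maturity, profit = |F_mkt − F*| = |11.985 − 11.7816| = $0.203 per bushel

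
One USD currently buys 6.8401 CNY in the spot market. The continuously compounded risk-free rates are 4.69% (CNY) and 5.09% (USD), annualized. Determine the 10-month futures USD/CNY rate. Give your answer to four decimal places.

F = S·e^((r_CNY − r_USD)T) = 6.8401 · e^((0.0469 − 0.0509) × 10/12)
= 6.8401 · e^-0.003333 = 6.8401 × 0.996673
F = 6.8173 CNY per USD

6.8173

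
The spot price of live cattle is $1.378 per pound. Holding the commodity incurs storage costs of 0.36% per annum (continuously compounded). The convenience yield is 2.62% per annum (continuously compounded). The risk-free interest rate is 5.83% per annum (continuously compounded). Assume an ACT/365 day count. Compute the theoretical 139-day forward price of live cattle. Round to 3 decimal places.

$1.397 per pound

Net carry = r + u − y = 0.0583 + 0.0036 − 0.0262 = 0.0357
F = S·e^((r+u−y)T) = 1.378 · e^(0.0357 × 139/365) = 1.378 · e^0.013595
= 1.378 × 1.013688 = $1.397 per pound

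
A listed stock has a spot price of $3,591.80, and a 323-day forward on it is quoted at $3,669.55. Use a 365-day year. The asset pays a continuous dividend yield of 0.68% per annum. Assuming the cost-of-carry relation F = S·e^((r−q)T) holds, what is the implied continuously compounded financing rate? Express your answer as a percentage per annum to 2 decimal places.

3.10%

From F = S·e^((r−q)T): (r − q) = ln(F/S)/T
ln(3669.55/3591.80) = ln(1.021647) = 0.021416
(r − q) = 0.021416 / (323/365) = 0.024201
r = ln(F/S)/T + q = 0.024201 + 0.0068 = 0.031001
r = 3.10%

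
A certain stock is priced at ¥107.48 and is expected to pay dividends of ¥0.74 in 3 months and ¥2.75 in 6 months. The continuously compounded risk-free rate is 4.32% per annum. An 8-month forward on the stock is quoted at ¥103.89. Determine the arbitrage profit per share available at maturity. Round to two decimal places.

PV(dividends) I = 0.74·e^(−0.0432·3/12) + 2.75·e^(−0.0432·6/12) = 3.4233
Fair forward F* = (S − I)·e^(rT) = (107.48 − 3.4233)·e^0.028800 = 104.0567 × 1.029219 = 107.0971
Market ¥103.89 < fair 107.0971: forward underpriced → reverse cash-and-carry (short the stock, invest proceeds at r, pay the dividends, go long the forward).
Profit at T = |F_mkt − F*| = |103.89 − 107.0971| = ¥3.21 per share

¥3.21 per share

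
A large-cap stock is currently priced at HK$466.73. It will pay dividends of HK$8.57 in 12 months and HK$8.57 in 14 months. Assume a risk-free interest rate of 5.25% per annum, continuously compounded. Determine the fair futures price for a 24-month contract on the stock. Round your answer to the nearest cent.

PV(dividends) I = 8.57·e^(−0.0525·12/12) + 8.57·e^(−0.0525·14/12)
I = 8.1317 + 8.0608 = 16.1925
F = (S − I)·e^(rT) = (466.73 − 16.1925) · e^(0.0525·24/12)
= 450.5375 · e^0.105000 = 450.5375 × 1.110711 = HK$500.42

HK$500.42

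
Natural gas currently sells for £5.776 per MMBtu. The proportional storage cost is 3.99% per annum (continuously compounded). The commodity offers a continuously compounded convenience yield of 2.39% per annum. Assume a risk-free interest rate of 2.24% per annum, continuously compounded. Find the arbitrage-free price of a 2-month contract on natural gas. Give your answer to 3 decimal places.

Net carry = r + u − y = 0.0224 + 0.0399 − 0.0239 = 0.0384
F = S·e^((r+u−y)T) = 5.776 · e^(0.0384 × 2/12) = 5.776 · e^0.006400
= 5.776 × 1.006421 = £5.813 per MMBtu

£5.813 per MMBtu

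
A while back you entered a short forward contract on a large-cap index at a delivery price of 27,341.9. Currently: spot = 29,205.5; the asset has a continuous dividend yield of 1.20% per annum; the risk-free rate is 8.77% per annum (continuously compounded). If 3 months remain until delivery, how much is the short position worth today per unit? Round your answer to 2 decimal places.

-2369.06

Current fair forward for the remaining 3 months: F = S·e^((r − q)·T), (r − q) = 0.0877 − 0.0120 = 0.0757
F = 29205.5 · e^(0.0757 × 3/12) = 29205.5 × 1.01910521 = 29763.4772
Value of long forward = (F − K)·e^(−rT) = (29763.4772 − 27341.9) · e^(−0.0877·3/12)
= 2421.5772 × 0.97831361 = 2369.06
Short position value = −(long value) = -2369.06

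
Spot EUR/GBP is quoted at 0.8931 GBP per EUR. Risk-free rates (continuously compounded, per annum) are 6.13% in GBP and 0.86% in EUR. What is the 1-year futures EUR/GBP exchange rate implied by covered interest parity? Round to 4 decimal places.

F = S·e^((r_GBP − r_EUR)T) = 0.8931 · e^((0.0613 − 0.0086) × 1)
= 0.8931 · e^0.052700 = 0.8931 × 1.054113
F = 0.9414 GBP per EUR

0.9414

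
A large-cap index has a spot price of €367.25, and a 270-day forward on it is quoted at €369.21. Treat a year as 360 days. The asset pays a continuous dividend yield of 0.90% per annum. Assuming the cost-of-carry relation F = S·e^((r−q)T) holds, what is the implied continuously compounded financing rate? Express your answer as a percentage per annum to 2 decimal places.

1.61%

From F = S·e^((r−q)T): (r − q) = ln(F/S)/T
ln(369.21/367.25) = ln(1.005337) = 0.005323
(r − q) = 0.005323 / (270/360) = 0.007097
r = ln(F/S)/T + q = 0.007097 + 0.0090 = 0.016097
r = 1.61%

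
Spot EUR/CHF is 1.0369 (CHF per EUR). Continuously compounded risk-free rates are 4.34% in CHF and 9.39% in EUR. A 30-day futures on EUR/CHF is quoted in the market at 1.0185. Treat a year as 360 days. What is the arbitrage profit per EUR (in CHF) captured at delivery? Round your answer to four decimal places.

0.0140 per EUR (in CHF)

Fair futures: F* = S·e^(carry·T), with carry = (r_CHF − r_EUR) = 0.0434 − 0.0939 = -0.0505
F* = 1.0369 · e^(-0.0505 × 30/360) = 1.0369 · e^-0.004208 = 1.0369 × 0.995801 = 1.0325
Market 1.0185 < fair 1.0325: forward underpriced → reverse cash-and-carry (short spot, go long the forward).
At maturity, profit = |F_mkt − F*| = |1.0185 − 1.0325| = 0.0140 per EUR (in CHF)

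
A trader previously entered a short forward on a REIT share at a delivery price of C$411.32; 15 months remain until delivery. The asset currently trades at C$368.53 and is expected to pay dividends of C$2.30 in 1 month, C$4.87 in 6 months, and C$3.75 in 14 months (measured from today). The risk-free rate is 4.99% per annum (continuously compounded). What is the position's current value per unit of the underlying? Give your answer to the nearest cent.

C$28.50

PV(remaining dividends) I = 2.30·e^(−0.0499·1/12) + 4.87·e^(−0.0499·6/12) + 3.75·e^(−0.0499·14/12) = 10.5784
Current forward F = (S − I)·e^(rT) = (368.53 − 10.5784)·e^(0.0499·15/12) = 357.9516 × 1.064361 = 380.9897
Value (long) = (F − K)·e^(−rT) = (380.9897 − 411.32) × 0.939530 = -28.4962
Short position value = −(long value) = C$28.50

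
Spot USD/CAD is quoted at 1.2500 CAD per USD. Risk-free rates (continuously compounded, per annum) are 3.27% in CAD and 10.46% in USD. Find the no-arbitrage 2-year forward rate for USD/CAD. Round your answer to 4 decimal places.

1.0826

F = S·e^((r_CAD − r_USD)T) = 1.2500 · e^((0.0327 − 0.1046) × 2)
= 1.2500 · e^-0.143800 = 1.2500 × 0.866061
F = 1.0826 CAD per USD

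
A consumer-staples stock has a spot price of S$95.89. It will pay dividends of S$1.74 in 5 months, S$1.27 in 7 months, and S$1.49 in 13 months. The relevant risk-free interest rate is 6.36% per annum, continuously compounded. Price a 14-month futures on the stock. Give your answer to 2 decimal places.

PV(dividends) I = 1.74·e^(−0.0636·5/12) + 1.27·e^(−0.0636·7/12) + 1.49·e^(−0.0636·13/12)
I = 1.6945 + 1.2237 + 1.3908 = 4.3090
F = (S − I)·e^(rT) = (95.89 − 4.3090) · e^(0.0636·14/12)
= 91.5810 · e^0.074200 = 91.5810 × 1.077022 = S$98.63

S$98.63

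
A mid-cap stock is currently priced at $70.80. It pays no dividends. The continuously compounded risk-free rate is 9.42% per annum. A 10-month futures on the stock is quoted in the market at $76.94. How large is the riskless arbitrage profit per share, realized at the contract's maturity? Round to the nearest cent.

$0.36 per share

Fair futures: F* = S·e^(carry·T), with carry = r = 0.0942
F* = 70.80 · e^(0.0942 × 10/12) = 70.80 · e^0.078500 = 70.80 × 1.081663 = $76.5817
Market $76.94 > fair $76.5817: forward overpriced → cash-and-carry (buy spot, short the forward).
At maturity, profit = |F_mkt − F*| = |76.94 − 76.5817| = $0.36 per share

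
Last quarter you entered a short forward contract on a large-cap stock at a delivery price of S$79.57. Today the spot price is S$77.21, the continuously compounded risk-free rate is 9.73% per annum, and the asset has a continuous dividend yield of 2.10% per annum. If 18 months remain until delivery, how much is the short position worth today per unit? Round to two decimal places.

Current fair forward for the remaining 18 months: F = S·e^((r − q)·T), (r − q) = 0.0973 − 0.0210 = 0.0763
F = 77.21 · e^(0.0763 × 18/12) = 77.21 × 1.121257 = 86.5723
Value of long forward = (F − K)·e^(−rT) = (86.5723 − 79.57) · e^(−0.0973·18/12)
= 7.0023 × 0.864201 = 6.05
Short position value = −(long value) = -S$6.05

-S$6.05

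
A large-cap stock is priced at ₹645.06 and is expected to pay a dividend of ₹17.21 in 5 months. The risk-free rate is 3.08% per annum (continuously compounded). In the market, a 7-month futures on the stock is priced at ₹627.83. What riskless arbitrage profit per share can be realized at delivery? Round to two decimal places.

PV(dividends) I = 17.21·e^(−0.0308·5/12) = 16.9905
Fair futures F* = (S − I)·e^(rT) = (645.06 − 16.9905)·e^0.017967 = 628.0695 × 1.018129 = 639.4558
Market ₹627.83 < fair 639.4558: forward underpriced → reverse cash-and-carry (short the stock, invest proceeds at r, pay the dividends, go long the forward).
Profit at T = |F_mkt − F*| = |627.83 − 639.4558| = ₹11.63 per share

₹11.63 per share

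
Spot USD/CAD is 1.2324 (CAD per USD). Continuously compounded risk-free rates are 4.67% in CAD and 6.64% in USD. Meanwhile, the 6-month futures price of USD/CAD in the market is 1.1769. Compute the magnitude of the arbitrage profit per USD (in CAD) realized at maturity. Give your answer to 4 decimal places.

Fair futures: F* = S·e^(carry·T), with carry = (r_CAD − r_USD) = 0.0467 − 0.0664 = -0.0197
F* = 1.2324 · e^(-0.0197 × 6/12) = 1.2324 · e^-0.009850 = 1.2324 × 0.990198 = 1.2203
Market 1.1769 < fair 1.2203: forward underpriced → reverse cash-and-carry (short spot, go long the forward).
At maturity, profit = |F_mkt − F*| = |1.1769 − 1.2203| = 0.0434 per USD (in CAD)

0.0434 per USD (in CAD)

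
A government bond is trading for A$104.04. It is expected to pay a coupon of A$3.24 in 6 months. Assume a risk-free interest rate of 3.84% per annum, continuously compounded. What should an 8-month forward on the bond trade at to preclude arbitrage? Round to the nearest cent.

PV(coupons) I = 3.24·e^(−0.0384·6/12)
I = 3.1784
F = (S − I)·e^(rT) = (104.04 − 3.1784) · e^(0.0384·8/12)
= 100.8616 · e^0.025600 = 100.8616 × 1.025930 = A$103.48

A$103.48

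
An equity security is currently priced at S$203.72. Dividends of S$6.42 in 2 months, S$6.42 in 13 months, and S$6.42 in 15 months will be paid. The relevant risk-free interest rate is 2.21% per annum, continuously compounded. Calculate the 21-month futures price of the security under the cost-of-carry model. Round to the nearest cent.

S$192.10

PV(dividends) I = 6.42·e^(−0.0221·2/12) + 6.42·e^(−0.0221·13/12) + 6.42·e^(−0.0221·15/12)
I = 6.3964 + 6.2681 + 6.2451 = 18.9096
F = (S − I)·e^(rT) = (203.72 − 18.9096) · e^(0.0221·21/12)
= 184.8104 · e^0.038675 = 184.8104 × 1.039433 = S$192.10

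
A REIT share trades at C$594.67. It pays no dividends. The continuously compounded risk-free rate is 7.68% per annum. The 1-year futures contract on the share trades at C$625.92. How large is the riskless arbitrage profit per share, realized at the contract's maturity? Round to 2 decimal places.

C$16.22 per share

Fair futures: F* = S·e^(carry·T), with carry = r = 0.0768
F* = 594.67 · e^(0.0768 × 1) = 594.67 · e^0.076800 = 594.67 × 1.079826 = C$642.1401
Market C$625.92 < fair C$642.1401: forward underpriced → reverse cash-and-carry (short spot, go long the forward).
At maturity, profit = |F_mkt − F*| = |625.92 − 642.1401| = C$16.22 per share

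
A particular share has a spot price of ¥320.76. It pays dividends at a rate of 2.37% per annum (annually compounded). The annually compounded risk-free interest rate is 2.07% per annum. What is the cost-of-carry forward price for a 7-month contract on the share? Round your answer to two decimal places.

F = S · (1+r)^T / (1+q)^T
= 320.76 × 1.012023 / 1.013757 = 320.76 × 0.998290
F = ¥320.21

¥320.21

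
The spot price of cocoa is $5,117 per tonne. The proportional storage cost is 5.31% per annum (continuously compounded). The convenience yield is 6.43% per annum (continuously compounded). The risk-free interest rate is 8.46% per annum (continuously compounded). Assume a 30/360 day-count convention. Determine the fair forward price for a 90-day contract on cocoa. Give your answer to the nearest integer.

Net carry = r + u − y = 0.0846 + 0.0531 − 0.0643 = 0.0734
F = S·e^((r+u−y)T) = 5117 · e^(0.0734 × 90/360) = 5117 · e^0.018350
= 5117 × 1.018519 = $5,212 per tonne

$5,212 per tonne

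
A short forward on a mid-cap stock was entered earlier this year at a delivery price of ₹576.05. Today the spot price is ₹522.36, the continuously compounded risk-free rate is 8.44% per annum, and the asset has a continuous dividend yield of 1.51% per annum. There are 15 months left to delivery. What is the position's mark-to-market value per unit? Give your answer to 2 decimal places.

₹5.78

Current fair forward for the remaining 15 months: F = S·e^((r − q)·T), (r − q) = 0.0844 − 0.0151 = 0.0693
F = 522.36 · e^(0.0693 × 15/12) = 522.36 × 1.090488 = 569.6273
Value of long forward = (F − K)·e^(−rT) = (569.6273 − 576.05) · e^(−0.0844·15/12)
= -6.4227 × 0.899874 = -5.78
Short position value = −(long value) = ₹5.78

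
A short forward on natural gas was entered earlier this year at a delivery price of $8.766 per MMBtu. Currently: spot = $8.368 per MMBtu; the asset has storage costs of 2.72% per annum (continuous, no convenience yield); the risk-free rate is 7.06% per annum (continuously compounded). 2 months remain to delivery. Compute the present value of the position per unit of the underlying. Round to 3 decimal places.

Current fair forward for the remaining 2 months: F = S·e^((r + u)·T), (r + u) = 0.0706 + 0.0272 = 0.0978
F = 8.368 · e^(0.0978 × 2/12) = 8.368 × 1.016434 = 8.5055
Value of long forward = (F − K)·e^(−rT) = (8.5055 − 8.766) · e^(−0.0706·2/12)
= -0.2605 × 0.988302 = -0.257
Short position value = −(long value) = $0.257

$0.257 per MMBtu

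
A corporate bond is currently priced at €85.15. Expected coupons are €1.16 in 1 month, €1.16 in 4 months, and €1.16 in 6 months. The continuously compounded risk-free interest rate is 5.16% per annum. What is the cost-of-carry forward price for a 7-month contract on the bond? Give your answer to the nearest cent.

PV(coupons) I = 1.16·e^(−0.0516·1/12) + 1.16·e^(−0.0516·4/12) + 1.16·e^(−0.0516·6/12)
I = 1.1550 + 1.1402 + 1.1305 = 3.4257
F = (S − I)·e^(rT) = (85.15 − 3.4257) · e^(0.0516·7/12)
= 81.7243 · e^0.030100 = 81.7243 × 1.030558 = €84.22

€84.22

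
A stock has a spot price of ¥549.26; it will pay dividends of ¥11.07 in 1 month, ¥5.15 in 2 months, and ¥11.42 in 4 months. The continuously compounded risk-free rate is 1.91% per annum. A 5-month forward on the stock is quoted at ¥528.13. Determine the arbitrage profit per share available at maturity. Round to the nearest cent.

PV(dividends) I = 11.07·e^(−0.0191·1/12) + 5.15·e^(−0.0191·2/12) + 11.42·e^(−0.0191·4/12) = 27.5335
Fair forward F* = (S − I)·e^(rT) = (549.26 − 27.5335)·e^0.007958 = 521.7265 × 1.007990 = 525.8951
Market ¥528.13 > fair 525.8951: forward overpriced → cash-and-carry (borrow at r, buy the stock and collect the dividends, short the forward).
Profit at T = |F_mkt − F*| = |528.13 − 525.8951| = ¥2.23 per share

¥2.23 per share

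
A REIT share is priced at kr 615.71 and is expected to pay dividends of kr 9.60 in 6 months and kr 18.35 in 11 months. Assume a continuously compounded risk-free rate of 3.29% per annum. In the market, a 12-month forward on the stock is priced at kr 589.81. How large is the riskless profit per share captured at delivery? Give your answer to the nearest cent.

PV(dividends) I = 9.60·e^(−0.0329·6/12) + 18.35·e^(−0.0329·11/12) = 27.2482
Fair forward F* = (S − I)·e^(rT) = (615.71 − 27.2482)·e^0.032900 = 588.4618 × 1.033447 = 608.1441
Market kr 589.81 < fair 608.1441: forward underpriced → reverse cash-and-carry (short the stock, invest proceeds at r, pay the dividends, go long the forward).
Profit at T = |F_mkt − F*| = |589.81 − 608.1441| = kr 18.33 per share

kr 18.33 per share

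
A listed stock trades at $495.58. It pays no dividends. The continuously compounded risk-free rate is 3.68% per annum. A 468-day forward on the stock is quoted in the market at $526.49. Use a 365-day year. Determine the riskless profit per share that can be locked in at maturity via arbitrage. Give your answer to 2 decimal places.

Fair forward: F* = S·e^(carry·T), with carry = r = 0.0368
F* = 495.58 · e^(0.0368 × 468/365) = 495.58 · e^0.047185 = 495.58 × 1.048316 = $519.5244
Market $526.49 > fair $519.5244: forward overpriced → cash-and-carry (buy spot, short the forward).
At maturity, profit = |F_mkt − F*| = |526.49 − 519.5244| = $6.97 per share

$6.97 per share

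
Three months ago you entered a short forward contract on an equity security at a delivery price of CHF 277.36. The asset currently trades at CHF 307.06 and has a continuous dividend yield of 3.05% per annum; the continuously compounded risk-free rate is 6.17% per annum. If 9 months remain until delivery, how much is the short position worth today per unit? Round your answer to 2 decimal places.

Current fair forward for the remaining 9 months: F = S·e^((r − q)·T), (r − q) = 0.0617 − 0.0305 = 0.0312
F = 307.06 · e^(0.0312 × 9/12) = 307.06 × 1.023676 = 314.3300
Value of long forward = (F − K)·e^(−rT) = (314.3300 − 277.36) · e^(−0.0617·9/12)
= 36.9700 × 0.954779 = 35.30
Short position value = −(long value) = -CHF 35.30

-CHF 35.30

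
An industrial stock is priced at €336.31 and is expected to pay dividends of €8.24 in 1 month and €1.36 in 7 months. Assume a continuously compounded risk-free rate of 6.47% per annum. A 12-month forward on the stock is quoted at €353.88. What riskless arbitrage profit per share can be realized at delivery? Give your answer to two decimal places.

PV(dividends) I = 8.24·e^(−0.0647·1/12) + 1.36·e^(−0.0647·7/12) = 9.5053
Fair forward F* = (S − I)·e^(rT) = (336.31 − 9.5053)·e^0.064700 = 326.8047 × 1.066839 = 348.6480
Market €353.88 > fair 348.6480: forward overpriced → cash-and-carry (borrow at r, buy the stock and collect the dividends, short the forward).
Profit at T = |F_mkt − F*| = |353.88 − 348.6480| = €5.23 per share

€5.23 per share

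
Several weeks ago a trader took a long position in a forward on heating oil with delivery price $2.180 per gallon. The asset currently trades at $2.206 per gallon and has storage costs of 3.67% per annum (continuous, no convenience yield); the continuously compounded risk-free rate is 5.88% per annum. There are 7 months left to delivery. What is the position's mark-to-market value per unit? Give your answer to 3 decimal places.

$0.147 per gallon

Current fair forward for the remaining 7 months: F = S·e^((r + u)·T), (r + u) = 0.0588 + 0.0367 = 0.0955
F = 2.206 · e^(0.0955 × 7/12) = 2.206 × 1.057289 = 2.3324
Value of long forward = (F − K)·e^(−rT) = (2.3324 − 2.180) · e^(−0.0588·7/12)
= 0.1524 × 0.966282 = 0.147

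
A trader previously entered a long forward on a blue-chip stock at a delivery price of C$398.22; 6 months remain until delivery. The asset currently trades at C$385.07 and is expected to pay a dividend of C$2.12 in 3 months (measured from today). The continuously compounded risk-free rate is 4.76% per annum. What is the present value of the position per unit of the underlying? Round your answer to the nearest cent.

-C$5.88

PV(remaining dividends) I = 2.12·e^(−0.0476·3/12) = 2.0949
Current forward F = (S − I)·e^(rT) = (385.07 − 2.0949)·e^(0.0476·6/12) = 382.9751 × 1.024085 = 392.1991
Value (long) = (F − K)·e^(−rT) = (392.1991 − 398.22) × 0.976481 = -5.8793
Value = -C$5.88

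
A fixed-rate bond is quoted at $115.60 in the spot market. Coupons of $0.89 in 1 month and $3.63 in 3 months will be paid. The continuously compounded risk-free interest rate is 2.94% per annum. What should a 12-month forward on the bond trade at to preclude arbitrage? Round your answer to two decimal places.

PV(coupons) I = 0.89·e^(−0.0294·1/12) + 3.63·e^(−0.0294·3/12)
I = 0.8878 + 3.6034 = 4.4912
F = (S − I)·e^(rT) = (115.60 − 4.4912) · e^(0.0294·12/12)
= 111.1088 · e^0.029400 = 111.1088 × 1.029836 = $114.42

$114.42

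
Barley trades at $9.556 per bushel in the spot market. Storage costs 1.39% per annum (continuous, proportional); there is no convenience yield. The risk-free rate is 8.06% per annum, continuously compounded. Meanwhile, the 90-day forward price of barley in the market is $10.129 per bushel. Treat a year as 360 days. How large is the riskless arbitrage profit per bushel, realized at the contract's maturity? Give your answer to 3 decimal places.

$0.345 per bushel

Fair forward: F* = S·e^(carry·T), with carry = (r + u) = 0.0806 + 0.0139 = 0.0945
F* = 9.556 · e^(0.0945 × 90/360) = 9.556 · e^0.023625 = 9.556 × 1.023906 = $9.7844
Market $10.129 > fair $9.7844: forward overpriced → cash-and-carry (buy spot, short the forward).
At maturity, profit = |F_mkt − F*| = |10.129 − 9.7844| = $0.345 per bushel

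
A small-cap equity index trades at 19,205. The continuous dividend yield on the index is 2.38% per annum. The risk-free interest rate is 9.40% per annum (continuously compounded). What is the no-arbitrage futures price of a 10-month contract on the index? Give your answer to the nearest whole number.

F = S·e^((r − q)T) = 19205 · e^((0.0940 − 0.0238) × 10/12)
= 19205 · e^0.058500 = 19205 × 1.060245
F = 20,362

20,362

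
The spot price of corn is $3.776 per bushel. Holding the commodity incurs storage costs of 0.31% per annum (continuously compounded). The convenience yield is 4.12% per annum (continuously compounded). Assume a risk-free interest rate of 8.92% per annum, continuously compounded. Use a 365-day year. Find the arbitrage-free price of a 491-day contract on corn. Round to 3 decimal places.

$4.045 per bushel

Net carry = r + u − y = 0.0892 + 0.0031 − 0.0412 = 0.0511
F = S·e^((r+u−y)T) = 3.776 · e^(0.0511 × 491/365) = 3.776 · e^0.068740
= 3.776 × 1.071158 = $4.045 per bushel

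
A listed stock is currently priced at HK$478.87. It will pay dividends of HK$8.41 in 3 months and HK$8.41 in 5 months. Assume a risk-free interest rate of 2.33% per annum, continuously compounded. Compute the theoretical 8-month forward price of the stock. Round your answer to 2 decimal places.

HK$469.42

PV(dividends) I = 8.41·e^(−0.0233·3/12) + 8.41·e^(−0.0233·5/12)
I = 8.3612 + 8.3287 = 16.6899
F = (S − I)·e^(rT) = (478.87 − 16.6899) · e^(0.0233·8/12)
= 462.1801 · e^0.015533 = 462.1801 × 1.015654 = HK$469.42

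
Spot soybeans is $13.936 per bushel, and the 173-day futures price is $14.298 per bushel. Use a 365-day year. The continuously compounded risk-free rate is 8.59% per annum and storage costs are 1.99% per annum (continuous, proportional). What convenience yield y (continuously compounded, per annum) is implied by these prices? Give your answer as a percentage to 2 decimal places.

F = S·e^((r+u−y)T) ⇒ (r+u−y) = ln(F/S)/T
ln(14.298/13.936) = 0.025644; /T ⇒ 0.054104
y = r + u − ln(F/S)/T = 0.0859 + 0.0199 − 0.054104 = 0.051696
y = 5.17%

5.17%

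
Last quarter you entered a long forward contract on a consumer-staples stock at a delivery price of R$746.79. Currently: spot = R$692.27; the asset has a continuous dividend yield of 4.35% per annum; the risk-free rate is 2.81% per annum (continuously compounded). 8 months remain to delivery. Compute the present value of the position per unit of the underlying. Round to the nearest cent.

Current fair forward for the remaining 8 months: F = S·e^((r − q)·T), (r − q) = 0.0281 − 0.0435 = -0.0154
F = 692.27 · e^(-0.0154 × 8/12) = 692.27 × 0.989786 = 685.1992
Value of long forward = (F − K)·e^(−rT) = (685.1992 − 746.79) · e^(−0.0281·8/12)
= -61.5908 × 0.981441 = -60.45

-R$60.45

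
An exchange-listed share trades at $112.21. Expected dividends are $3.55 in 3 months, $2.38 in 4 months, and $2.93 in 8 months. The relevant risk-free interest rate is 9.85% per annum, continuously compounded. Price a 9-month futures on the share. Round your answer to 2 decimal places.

$111.65

PV(dividends) I = 3.55·e^(−0.0985·3/12) + 2.38·e^(−0.0985·4/12) + 2.93·e^(−0.0985·8/12)
I = 3.4636 + 2.3031 + 2.7438 = 8.5105
F = (S − I)·e^(rT) = (112.21 − 8.5105) · e^(0.0985·9/12)
= 103.6995 · e^0.073875 = 103.6995 × 1.076672 = $111.65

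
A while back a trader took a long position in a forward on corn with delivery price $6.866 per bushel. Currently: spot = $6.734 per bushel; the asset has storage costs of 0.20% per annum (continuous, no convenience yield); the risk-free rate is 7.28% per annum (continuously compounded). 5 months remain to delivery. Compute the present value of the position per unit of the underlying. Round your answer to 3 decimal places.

Current fair forward for the remaining 5 months: F = S·e^((r + u)·T), (r + u) = 0.0728 + 0.0020 = 0.0748
F = 6.734 · e^(0.0748 × 5/12) = 6.734 × 1.031657 = 6.9472
Value of long forward = (F − K)·e^(−rT) = (6.9472 − 6.866) · e^(−0.0728·5/12)
= 0.0812 × 0.970122 = 0.079

$0.079 per bushel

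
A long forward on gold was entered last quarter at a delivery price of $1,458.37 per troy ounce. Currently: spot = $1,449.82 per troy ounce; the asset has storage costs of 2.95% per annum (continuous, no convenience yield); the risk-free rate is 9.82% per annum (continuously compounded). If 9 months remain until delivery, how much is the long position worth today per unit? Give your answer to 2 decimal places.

$127.43 per troy ounce

Current fair forward for the remaining 9 months: F = S·e^((r + u)·T), (r + u) = 0.0982 + 0.0295 = 0.1277
F = 1449.82 · e^(0.1277 × 9/12) = 1449.82 × 1.10051142 = 1595.5435
Value of long forward = (F − K)·e^(−rT) = (1595.5435 − 1458.37) · e^(−0.0982·9/12)
= 137.1735 × 0.92899679 = 127.43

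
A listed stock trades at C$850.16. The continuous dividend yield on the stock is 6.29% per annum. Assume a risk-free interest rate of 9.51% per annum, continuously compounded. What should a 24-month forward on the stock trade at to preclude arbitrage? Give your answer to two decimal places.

C$906.71

F = S·e^((r − q)T) = 850.16 · e^((0.0951 − 0.0629) × 24/12)
= 850.16 · e^0.064400 = 850.16 × 1.066519
F = C$906.71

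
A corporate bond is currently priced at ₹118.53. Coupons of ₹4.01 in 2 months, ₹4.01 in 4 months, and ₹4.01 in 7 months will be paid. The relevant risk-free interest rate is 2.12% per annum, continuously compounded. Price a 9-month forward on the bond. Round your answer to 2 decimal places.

₹108.30

PV(coupons) I = 4.01·e^(−0.0212·2/12) + 4.01·e^(−0.0212·4/12) + 4.01·e^(−0.0212·7/12)
I = 3.9959 + 3.9818 + 3.9607 = 11.9384
F = (S − I)·e^(rT) = (118.53 − 11.9384) · e^(0.0212·9/12)
= 106.5916 · e^0.015900 = 106.5916 × 1.016027 = ₹108.30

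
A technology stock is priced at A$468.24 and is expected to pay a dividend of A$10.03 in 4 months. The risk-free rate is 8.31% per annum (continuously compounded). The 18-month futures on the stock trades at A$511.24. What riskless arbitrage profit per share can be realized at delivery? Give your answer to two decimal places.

PV(dividends) I = 10.03·e^(−0.0831·4/12) = 9.7560
Fair futures F* = (S − I)·e^(rT) = (468.24 − 9.7560)·e^0.124650 = 458.4840 × 1.132752 = 519.3487
Market A$511.24 < fair 519.3487: forward underpriced → reverse cash-and-carry (short the stock, invest proceeds at r, pay the dividends, go long the forward).
Profit at T = |F_mkt − F*| = |511.24 − 519.3487| = A$8.11 per share

A$8.11 per share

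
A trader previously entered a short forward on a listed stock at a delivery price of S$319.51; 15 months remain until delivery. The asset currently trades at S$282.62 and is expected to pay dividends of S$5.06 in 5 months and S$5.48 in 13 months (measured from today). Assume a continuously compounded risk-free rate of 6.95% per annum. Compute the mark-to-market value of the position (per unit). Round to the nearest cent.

PV(remaining dividends) I = 5.06·e^(−0.0695·5/12) + 5.48·e^(−0.0695·13/12) = 9.9981
Current forward F = (S − I)·e^(rT) = (282.62 − 9.9981)·e^(0.0695·15/12) = 272.6219 × 1.090760 = 297.3651
Value (long) = (F − K)·e^(−rT) = (297.3651 − 319.51) × 0.916792 = -20.3023
Short position value = −(long value) = S$20.30

S$20.30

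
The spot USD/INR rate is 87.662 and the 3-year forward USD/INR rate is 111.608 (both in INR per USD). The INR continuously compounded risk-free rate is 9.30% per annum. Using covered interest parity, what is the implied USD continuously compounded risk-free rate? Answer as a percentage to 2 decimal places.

1.25%

F = S·e^((r_INR − r_USD)T) ⇒ r_USD = r_INR − ln(F/S)/T
ln(111.608/87.662) = 0.241504; /(3) = 0.080501
r_USD = 0.0930 − 0.080501 = 0.012499
r_USD = 1.25%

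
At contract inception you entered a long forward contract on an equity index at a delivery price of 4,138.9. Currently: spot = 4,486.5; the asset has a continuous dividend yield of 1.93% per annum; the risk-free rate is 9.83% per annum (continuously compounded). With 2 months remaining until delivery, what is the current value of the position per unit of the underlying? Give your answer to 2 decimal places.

400.45

Current fair forward for the remaining 2 months: F = S·e^((r − q)·T), (r − q) = 0.0983 − 0.0193 = 0.0790
F = 4486.5 · e^(0.0790 × 2/12) = 4486.5 × 1.01325373 = 4545.9629
Value of long forward = (F − K)·e^(−rT) = (4545.9629 − 4138.9) · e^(−0.0983·2/12)
= 407.0629 × 0.98375014 = 400.45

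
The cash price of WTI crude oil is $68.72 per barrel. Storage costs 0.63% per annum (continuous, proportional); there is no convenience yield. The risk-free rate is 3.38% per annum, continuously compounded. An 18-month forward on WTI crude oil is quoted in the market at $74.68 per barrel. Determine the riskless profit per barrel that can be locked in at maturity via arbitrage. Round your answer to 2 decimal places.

$1.70 per barrel

Fair forward: F* = S·e^(carry·T), with carry = (r + u) = 0.0338 + 0.0063 = 0.0401
F* = 68.72 · e^(0.0401 × 18/12) = 68.72 · e^0.060150 = 68.72 × 1.061996 = $72.9804
Market $74.68 > fair $72.9804: forward overpriced → cash-and-carry (buy spot, short the forward).
At maturity, profit = |F_mkt − F*| = |74.68 − 72.9804| = $1.70 per barrel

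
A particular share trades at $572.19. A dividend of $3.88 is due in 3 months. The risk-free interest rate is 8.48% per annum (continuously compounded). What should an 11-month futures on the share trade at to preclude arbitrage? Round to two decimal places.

$614.34

PV(dividends) I = 3.88·e^(−0.0848·3/12)
I = 3.7986
F = (S − I)·e^(rT) = (572.19 − 3.7986) · e^(0.0848·11/12)
= 568.3914 · e^0.077733 = 568.3914 × 1.080834 = $614.34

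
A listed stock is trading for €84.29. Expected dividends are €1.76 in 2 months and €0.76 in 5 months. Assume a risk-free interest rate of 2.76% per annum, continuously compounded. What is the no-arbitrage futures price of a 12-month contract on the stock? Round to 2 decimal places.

€84.08

PV(dividends) I = 1.76·e^(−0.0276·2/12) + 0.76·e^(−0.0276·5/12)
I = 1.7519 + 0.7513 = 2.5032
F = (S − I)·e^(rT) = (84.29 − 2.5032) · e^(0.0276·12/12)
= 81.7868 · e^0.027600 = 81.7868 × 1.027984 = €84.08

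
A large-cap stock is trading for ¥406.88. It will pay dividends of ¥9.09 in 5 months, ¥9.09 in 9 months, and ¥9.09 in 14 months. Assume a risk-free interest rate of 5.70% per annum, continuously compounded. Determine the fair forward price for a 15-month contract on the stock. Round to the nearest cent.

PV(dividends) I = 9.09·e^(−0.0570·5/12) + 9.09·e^(−0.0570·9/12) + 9.09·e^(−0.0570·14/12)
I = 8.8767 + 8.7096 + 8.5052 = 26.0915
F = (S − I)·e^(rT) = (406.88 − 26.0915) · e^(0.0570·15/12)
= 380.7885 · e^0.071250 = 380.7885 × 1.073850 = ¥408.91

¥408.91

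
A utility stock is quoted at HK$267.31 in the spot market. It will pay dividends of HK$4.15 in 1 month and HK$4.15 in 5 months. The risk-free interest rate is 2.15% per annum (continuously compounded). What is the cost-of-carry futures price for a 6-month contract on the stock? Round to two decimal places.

HK$261.85

PV(dividends) I = 4.15·e^(−0.0215·1/12) + 4.15·e^(−0.0215·5/12)
I = 4.1426 + 4.1130 = 8.2556
F = (S − I)·e^(rT) = (267.31 − 8.2556) · e^(0.0215·6/12)
= 259.0544 · e^0.010750 = 259.0544 × 1.010808 = HK$261.85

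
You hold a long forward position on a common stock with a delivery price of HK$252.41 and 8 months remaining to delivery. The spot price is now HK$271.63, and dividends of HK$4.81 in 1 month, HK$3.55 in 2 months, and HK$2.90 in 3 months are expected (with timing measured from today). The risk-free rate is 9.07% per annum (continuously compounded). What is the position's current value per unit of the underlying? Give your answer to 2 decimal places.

HK$22.92

PV(remaining dividends) I = 4.81·e^(−0.0907·1/12) + 3.55·e^(−0.0907·2/12) + 2.90·e^(−0.0907·3/12) = 11.1055
Current forward F = (S − I)·e^(rT) = (271.63 − 11.1055)·e^(0.0907·8/12) = 260.5245 × 1.062332 = 276.7635
Value (long) = (F − K)·e^(−rT) = (276.7635 − 252.41) × 0.941325 = 22.9246
Value = HK$22.92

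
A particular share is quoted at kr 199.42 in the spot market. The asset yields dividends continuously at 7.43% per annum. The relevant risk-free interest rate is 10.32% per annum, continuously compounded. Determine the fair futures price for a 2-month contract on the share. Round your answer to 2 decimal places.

F = S·e^((r − q)T) = 199.42 · e^((0.1032 − 0.0743) × 2/12)
= 199.42 · e^0.004817 = 199.42 × 1.004829
F = kr 200.38

kr 200.38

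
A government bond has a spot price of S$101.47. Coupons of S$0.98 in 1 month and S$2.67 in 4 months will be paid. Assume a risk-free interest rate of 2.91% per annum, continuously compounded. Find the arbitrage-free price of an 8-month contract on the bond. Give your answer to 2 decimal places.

S$99.76

PV(coupons) I = 0.98·e^(−0.0291·1/12) + 2.67·e^(−0.0291·4/12)
I = 0.9776 + 2.6442 = 3.6218
F = (S − I)·e^(rT) = (101.47 − 3.6218) · e^(0.0291·8/12)
= 97.8482 · e^0.019400 = 97.8482 × 1.019589 = S$99.76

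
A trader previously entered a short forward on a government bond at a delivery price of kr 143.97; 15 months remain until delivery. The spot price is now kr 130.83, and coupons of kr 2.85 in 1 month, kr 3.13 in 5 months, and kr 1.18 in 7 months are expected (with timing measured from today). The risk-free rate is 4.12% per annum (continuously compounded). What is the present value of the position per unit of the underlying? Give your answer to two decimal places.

PV(remaining coupons) I = 2.85·e^(−0.0412·1/12) + 3.13·e^(−0.0412·5/12) + 1.18·e^(−0.0412·7/12) = 7.0689
Current forward F = (S − I)·e^(rT) = (130.83 − 7.0689)·e^(0.0412·15/12) = 123.7611 × 1.052849 = 130.3018
Value (long) = (F − K)·e^(−rT) = (130.3018 − 143.97) × 0.949804 = -12.9821
Short position value = −(long value) = kr 12.98

kr 12.98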